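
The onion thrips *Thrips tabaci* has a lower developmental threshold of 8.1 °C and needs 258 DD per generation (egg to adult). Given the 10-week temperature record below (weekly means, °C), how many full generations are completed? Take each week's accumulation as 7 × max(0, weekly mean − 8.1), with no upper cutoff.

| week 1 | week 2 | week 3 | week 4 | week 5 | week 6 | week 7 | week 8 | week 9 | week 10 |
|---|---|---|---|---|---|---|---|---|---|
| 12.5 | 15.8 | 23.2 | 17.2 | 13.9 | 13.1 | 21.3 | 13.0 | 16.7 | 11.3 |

Weekly DD (7 × max(0, T̄ − 8.1)): 30.8, 53.9, 105.7, 63.7, 40.6, 35.0, 92.4, 34.3, 60.2, 22.4.
Season total = 539.0 DD.
Complete generations = ⌊539.0 / 258⌋ = 2.

2 generations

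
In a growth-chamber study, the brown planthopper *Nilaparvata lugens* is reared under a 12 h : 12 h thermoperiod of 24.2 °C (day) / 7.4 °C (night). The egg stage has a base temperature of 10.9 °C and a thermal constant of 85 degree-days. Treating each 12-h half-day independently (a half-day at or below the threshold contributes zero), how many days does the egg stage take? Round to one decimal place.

12.8 days

Day half: max(0, 24.2 − 10.9) × 0.5 = 13.3 × 0.5 = 6.65 DD.
Night half: max(0, 7.4 − 10.9) × 0.5 = 0.0 × 0.5 = 0.00 DD.
Per 24 h: 6.65 DD/day.
Duration = 85 / 6.65 = 12.782 ≈ 12.8 days.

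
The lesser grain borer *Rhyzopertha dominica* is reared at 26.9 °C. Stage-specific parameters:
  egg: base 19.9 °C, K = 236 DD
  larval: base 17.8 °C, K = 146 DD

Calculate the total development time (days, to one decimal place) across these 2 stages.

egg: 236 / (26.9 − 19.9) = 236 / 7.0 = 33.714 d.
larval: 146 / (26.9 − 17.8) = 146 / 9.1 = 16.044 d.
Sum = 49.758 ≈ 49.8 days.

49.8 days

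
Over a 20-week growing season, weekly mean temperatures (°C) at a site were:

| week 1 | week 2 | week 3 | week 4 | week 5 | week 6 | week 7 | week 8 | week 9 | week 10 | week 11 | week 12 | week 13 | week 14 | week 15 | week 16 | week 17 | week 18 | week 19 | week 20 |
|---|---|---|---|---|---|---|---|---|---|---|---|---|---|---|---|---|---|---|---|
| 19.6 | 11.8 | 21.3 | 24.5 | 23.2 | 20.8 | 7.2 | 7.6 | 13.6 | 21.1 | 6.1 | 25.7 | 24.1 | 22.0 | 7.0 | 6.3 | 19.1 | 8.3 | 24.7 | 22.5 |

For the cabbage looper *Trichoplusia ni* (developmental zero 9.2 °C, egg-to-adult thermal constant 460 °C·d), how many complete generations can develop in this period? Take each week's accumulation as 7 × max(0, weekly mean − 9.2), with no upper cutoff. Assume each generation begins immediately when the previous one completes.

2 generations

Weekly DD (7 × max(0, T̄ − 9.2)): 72.8, 18.2, 84.7, 107.1, 98.0, 81.2, 0.0, 0.0, 30.8, 83.3, 0.0, 115.5, 104.3, 89.6, 0.0, 0.0, 69.3, 0.0, 108.5, 93.1.
Season total = 1156.4 DD.
Complete generations = ⌊1156.4 / 460⌋ = 2.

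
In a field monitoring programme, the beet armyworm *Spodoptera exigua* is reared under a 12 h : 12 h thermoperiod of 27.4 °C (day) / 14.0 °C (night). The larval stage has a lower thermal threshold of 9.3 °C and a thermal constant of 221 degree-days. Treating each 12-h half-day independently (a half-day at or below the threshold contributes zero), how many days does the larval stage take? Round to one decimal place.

Day half: max(0, 27.4 − 9.3) × 0.5 = 18.1 × 0.5 = 9.05 DD.
Night half: max(0, 14.0 − 9.3) × 0.5 = 4.7 × 0.5 = 2.35 DD.
Per 24 h: 11.40 DD/day.
Duration = 221 / 11.40 = 19.386 ≈ 19.4 days.

19.4 days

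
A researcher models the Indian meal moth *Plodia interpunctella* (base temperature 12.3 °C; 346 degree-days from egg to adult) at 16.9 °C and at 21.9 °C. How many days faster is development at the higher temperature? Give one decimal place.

39.2 days

At 16.9 °C: 346 / (16.9 − 12.3) = 346 / 4.6 = 75.217 d.
At 21.9 °C: 346 / (21.9 − 12.3) = 346 / 9.6 = 36.042 d.
Difference = |75.217 − 36.042| = 39.176 ≈ 39.2 days.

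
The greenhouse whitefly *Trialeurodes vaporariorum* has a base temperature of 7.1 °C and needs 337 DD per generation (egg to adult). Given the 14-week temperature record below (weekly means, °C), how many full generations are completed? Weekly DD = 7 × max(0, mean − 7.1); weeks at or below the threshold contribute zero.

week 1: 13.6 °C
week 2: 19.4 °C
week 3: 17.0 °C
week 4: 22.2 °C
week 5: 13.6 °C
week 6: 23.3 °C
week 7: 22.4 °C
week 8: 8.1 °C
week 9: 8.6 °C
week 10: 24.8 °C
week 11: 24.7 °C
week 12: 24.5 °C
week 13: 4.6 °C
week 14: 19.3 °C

Weekly DD (7 × max(0, T̄ − 7.1)): 45.5, 86.1, 69.3, 105.7, 45.5, 113.4, 107.1, 7.0, 10.5, 123.9, 123.2, 121.8, 0.0, 85.4.
Season total = 1044.4 DD.
Complete generations = ⌊1044.4 / 337⌋ = 3.

3 generations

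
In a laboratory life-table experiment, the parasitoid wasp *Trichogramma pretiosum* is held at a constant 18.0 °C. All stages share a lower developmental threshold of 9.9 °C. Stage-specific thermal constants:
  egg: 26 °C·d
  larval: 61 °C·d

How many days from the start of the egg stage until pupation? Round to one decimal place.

10.7 days

Daily accumulation at 18.0 °C = 18.0 − 9.9 = 8.1 DD/day.
Total K = 26 + 61 = 87 DD.
Total duration = 87 / 8.1 = 10.741 ≈ 10.7 days.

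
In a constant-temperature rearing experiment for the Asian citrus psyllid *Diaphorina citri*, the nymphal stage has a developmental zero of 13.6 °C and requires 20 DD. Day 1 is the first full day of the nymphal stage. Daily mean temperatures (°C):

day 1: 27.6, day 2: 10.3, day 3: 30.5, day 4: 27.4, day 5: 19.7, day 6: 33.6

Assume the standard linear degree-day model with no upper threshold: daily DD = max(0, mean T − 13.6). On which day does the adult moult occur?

Daily DD above 13.6 °C: 14.0, 0.0, 16.9, 13.8, 6.1, 20.0.
Cumulative: 14.0, 14.0, 30.9, 44.7, 50.8, 70.8.
The total first reaches 20 DD on day 3.

day 3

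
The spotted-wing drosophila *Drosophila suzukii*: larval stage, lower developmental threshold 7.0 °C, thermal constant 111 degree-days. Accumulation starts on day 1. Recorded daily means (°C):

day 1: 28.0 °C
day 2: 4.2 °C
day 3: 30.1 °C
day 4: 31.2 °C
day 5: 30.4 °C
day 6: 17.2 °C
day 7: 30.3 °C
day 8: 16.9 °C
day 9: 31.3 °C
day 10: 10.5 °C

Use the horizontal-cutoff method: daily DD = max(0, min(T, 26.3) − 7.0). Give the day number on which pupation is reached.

Daily DD above 7.0 °C (capped at 19.3): 19.3, 0.0, 19.3, 19.3, 19.3, 10.2, 19.3, 9.9, 19.3, 3.5.
Cumulative: 19.3, 19.3, 38.6, 57.9, 77.2, 87.4, 106.7, 116.6, 135.9, 139.4.
The total first reaches 111 DD on day 8.

day 8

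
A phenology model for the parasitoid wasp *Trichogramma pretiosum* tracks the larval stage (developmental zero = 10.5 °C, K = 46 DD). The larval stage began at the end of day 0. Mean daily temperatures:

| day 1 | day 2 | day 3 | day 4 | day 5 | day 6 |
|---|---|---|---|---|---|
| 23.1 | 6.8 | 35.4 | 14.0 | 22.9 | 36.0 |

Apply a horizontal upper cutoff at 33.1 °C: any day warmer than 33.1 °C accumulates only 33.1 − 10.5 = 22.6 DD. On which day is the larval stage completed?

Daily DD above 10.5 °C (capped at 22.6): 12.6, 0.0, 22.6, 3.5, 12.4, 22.6.
Cumulative: 12.6, 12.6, 35.2, 38.7, 51.1, 73.7.
The total first reaches 46 DD on day 5.

day 5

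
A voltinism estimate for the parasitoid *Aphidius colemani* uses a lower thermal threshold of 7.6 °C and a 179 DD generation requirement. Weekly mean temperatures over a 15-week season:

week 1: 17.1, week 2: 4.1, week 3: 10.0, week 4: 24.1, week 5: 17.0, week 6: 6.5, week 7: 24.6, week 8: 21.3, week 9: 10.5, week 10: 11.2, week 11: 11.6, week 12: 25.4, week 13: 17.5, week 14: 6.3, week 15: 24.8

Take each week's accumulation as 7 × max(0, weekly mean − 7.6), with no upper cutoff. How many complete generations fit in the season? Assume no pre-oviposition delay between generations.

Weekly DD (7 × max(0, T̄ − 7.6)): 66.5, 0.0, 16.8, 115.5, 65.8, 0.0, 119.0, 95.9, 20.3, 25.2, 28.0, 124.6, 69.3, 0.0, 120.4.
Season total = 867.3 DD.
Complete generations = ⌊867.3 / 179⌋ = 4.

4 generations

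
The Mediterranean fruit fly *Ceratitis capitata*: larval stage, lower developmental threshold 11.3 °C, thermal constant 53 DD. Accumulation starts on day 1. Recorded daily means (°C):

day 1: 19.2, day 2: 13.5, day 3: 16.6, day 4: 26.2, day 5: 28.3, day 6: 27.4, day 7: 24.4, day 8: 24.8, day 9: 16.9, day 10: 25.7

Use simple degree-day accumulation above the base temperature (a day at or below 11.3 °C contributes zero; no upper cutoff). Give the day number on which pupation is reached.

Daily DD above 11.3 °C: 7.9, 2.2, 5.3, 14.9, 17.0, 16.1, 13.1, 13.5, 5.6, 14.4.
Cumulative: 7.9, 10.1, 15.4, 30.3, 47.3, 63.4, 76.5, 90.0, 95.6, 110.0.
The total first reaches 53 DD on day 6.

day 6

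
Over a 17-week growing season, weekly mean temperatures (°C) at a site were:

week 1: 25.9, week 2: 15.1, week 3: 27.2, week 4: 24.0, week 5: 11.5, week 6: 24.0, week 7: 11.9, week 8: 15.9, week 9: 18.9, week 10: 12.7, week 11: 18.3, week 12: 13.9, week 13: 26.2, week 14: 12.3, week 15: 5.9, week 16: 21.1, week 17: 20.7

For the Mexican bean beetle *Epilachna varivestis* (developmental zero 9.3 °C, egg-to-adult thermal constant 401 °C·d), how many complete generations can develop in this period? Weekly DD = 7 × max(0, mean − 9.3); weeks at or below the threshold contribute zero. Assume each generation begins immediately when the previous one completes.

Weekly DD (7 × max(0, T̄ − 9.3)): 116.2, 40.6, 125.3, 102.9, 15.4, 102.9, 18.2, 46.2, 67.2, 23.8, 63.0, 32.2, 118.3, 21.0, 0.0, 82.6, 79.8.
Season total = 1055.6 DD.
Complete generations = ⌊1055.6 / 401⌋ = 2.

2 generations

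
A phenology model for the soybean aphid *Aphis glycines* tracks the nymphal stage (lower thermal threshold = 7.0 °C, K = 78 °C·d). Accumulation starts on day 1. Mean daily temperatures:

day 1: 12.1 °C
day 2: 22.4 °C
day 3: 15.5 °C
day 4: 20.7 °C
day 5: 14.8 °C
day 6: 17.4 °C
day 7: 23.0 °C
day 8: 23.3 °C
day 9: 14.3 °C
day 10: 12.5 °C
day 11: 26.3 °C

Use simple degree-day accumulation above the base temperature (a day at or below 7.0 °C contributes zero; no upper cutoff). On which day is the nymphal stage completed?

Daily DD above 7.0 °C: 5.1, 15.4, 8.5, 13.7, 7.8, 10.4, 16.0, 16.3, 7.3, 5.5, 19.3.
Cumulative: 5.1, 20.5, 29.0, 42.7, 50.5, 60.9, 76.9, 93.2, 100.5, 106.0, 125.3.
The total first reaches 78 DD on day 8.

day 8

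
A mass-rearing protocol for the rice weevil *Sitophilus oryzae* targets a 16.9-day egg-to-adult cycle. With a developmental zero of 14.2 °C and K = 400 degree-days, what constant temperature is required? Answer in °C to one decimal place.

Required daily accumulation = 400 / 16.9 = 23.669 DD/day.
T = T_base + 23.669 = 14.2 + 23.669 = 37.869 ≈ 37.9 °C.

37.9 °C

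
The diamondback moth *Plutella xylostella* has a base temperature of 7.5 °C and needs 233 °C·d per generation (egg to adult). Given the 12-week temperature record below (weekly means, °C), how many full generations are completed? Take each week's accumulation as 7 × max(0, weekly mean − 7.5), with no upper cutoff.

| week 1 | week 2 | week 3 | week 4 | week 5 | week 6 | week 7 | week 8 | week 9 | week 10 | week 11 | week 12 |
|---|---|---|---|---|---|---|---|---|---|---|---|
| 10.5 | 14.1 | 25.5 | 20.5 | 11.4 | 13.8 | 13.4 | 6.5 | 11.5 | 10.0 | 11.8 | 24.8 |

Weekly DD (7 × max(0, T̄ − 7.5)): 21.0, 46.2, 126.0, 91.0, 27.3, 44.1, 41.3, 0.0, 28.0, 17.5, 30.1, 121.1.
Season total = 593.6 DD.
Complete generations = ⌊593.6 / 233⌋ = 2.

2 generations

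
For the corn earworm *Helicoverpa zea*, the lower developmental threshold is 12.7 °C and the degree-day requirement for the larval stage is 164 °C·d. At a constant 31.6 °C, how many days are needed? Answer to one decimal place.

Daily accumulation = 31.6 − 12.7 = 18.9 DD/day.
Duration = 164 / 18.9 = 8.677 ≈ 8.7 days.

8.7 days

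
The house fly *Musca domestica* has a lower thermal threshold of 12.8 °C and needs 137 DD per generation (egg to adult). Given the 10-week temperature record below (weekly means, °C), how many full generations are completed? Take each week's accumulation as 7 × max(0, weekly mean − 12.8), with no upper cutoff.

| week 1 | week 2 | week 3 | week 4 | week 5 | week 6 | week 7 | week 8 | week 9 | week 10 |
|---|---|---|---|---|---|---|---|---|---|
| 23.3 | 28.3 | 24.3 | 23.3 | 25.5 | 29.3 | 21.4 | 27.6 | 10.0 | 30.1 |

Weekly DD (7 × max(0, T̄ − 12.8)): 73.5, 108.5, 80.5, 73.5, 88.9, 115.5, 60.2, 103.6, 0.0, 121.1.
Season total = 825.3 DD.
Complete generations = ⌊825.3 / 137⌋ = 6.

6 generations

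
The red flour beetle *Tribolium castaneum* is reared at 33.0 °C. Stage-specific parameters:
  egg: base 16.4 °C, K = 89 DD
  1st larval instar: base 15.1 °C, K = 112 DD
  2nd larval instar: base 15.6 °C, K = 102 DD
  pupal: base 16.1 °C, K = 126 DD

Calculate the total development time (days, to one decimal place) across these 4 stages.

egg: 89 / (33.0 − 16.4) = 89 / 16.6 = 5.361 d.
1st larval instar: 112 / (33.0 − 15.1) = 112 / 17.9 = 6.257 d.
2nd larval instar: 102 / (33.0 − 15.6) = 102 / 17.4 = 5.862 d.
pupal: 126 / (33.0 − 16.1) = 126 / 16.9 = 7.456 d.
Sum = 24.936 ≈ 24.9 days.

24.9 days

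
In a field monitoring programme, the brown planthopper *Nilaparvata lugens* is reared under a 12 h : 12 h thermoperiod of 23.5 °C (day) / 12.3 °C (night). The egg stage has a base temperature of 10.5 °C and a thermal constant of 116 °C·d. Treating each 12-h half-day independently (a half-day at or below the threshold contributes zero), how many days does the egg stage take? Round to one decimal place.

Day half: max(0, 23.5 − 10.5) × 0.5 = 13.0 × 0.5 = 6.50 DD.
Night half: max(0, 12.3 − 10.5) × 0.5 = 1.8 × 0.5 = 0.90 DD.
Per 24 h: 7.40 DD/day.
Duration = 116 / 7.40 = 15.676 ≈ 15.7 days.

15.7 days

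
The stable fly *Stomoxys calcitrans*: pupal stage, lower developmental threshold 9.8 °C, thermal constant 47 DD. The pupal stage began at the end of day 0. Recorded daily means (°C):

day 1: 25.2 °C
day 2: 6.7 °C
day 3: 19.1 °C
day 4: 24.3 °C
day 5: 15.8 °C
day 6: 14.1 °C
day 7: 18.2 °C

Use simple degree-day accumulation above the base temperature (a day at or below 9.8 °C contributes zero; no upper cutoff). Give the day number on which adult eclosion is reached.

day 6

Daily DD above 9.8 °C: 15.4, 0.0, 9.3, 14.5, 6.0, 4.3, 8.4.
Cumulative: 15.4, 15.4, 24.7, 39.2, 45.2, 49.5, 57.9.
The total first reaches 47 DD on day 6.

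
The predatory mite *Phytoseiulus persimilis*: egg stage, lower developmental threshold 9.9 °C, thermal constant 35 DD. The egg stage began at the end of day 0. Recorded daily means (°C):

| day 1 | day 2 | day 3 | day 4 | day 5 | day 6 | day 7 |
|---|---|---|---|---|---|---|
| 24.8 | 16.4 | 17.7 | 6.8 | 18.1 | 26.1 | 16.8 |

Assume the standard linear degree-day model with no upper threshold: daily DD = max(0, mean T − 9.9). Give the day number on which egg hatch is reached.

Daily DD above 9.9 °C: 14.9, 6.5, 7.8, 0.0, 8.2, 16.2, 6.9.
Cumulative: 14.9, 21.4, 29.2, 29.2, 37.4, 53.6, 60.5.
The total first reaches 35 DD on day 5.

day 5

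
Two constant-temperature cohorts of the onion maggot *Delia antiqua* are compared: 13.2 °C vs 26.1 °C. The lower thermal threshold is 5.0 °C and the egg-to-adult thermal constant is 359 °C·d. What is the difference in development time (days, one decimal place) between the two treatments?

26.8 days

At 13.2 °C: 359 / (13.2 − 5.0) = 359 / 8.2 = 43.780 d.
At 26.1 °C: 359 / (26.1 − 5.0) = 359 / 21.1 = 17.014 d.
Difference = |43.780 − 17.014| = 26.766 ≈ 26.8 days.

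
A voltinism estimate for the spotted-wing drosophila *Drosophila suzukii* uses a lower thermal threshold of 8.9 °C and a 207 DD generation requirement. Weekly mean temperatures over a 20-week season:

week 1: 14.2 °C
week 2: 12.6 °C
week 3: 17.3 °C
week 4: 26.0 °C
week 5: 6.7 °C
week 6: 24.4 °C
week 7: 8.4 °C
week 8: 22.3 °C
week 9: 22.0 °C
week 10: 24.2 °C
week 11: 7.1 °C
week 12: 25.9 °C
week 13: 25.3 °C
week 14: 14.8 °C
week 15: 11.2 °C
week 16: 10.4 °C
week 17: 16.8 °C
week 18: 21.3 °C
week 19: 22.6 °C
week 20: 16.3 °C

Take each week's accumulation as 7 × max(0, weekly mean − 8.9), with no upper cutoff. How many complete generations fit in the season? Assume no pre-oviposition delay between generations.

Weekly DD (7 × max(0, T̄ − 8.9)): 37.1, 25.9, 58.8, 119.7, 0.0, 108.5, 0.0, 93.8, 91.7, 107.1, 0.0, 119.0, 114.8, 41.3, 16.1, 10.5, 55.3, 86.8, 95.9, 51.8.
Season total = 1234.1 DD.
Complete generations = ⌊1234.1 / 207⌋ = 5.

5 generations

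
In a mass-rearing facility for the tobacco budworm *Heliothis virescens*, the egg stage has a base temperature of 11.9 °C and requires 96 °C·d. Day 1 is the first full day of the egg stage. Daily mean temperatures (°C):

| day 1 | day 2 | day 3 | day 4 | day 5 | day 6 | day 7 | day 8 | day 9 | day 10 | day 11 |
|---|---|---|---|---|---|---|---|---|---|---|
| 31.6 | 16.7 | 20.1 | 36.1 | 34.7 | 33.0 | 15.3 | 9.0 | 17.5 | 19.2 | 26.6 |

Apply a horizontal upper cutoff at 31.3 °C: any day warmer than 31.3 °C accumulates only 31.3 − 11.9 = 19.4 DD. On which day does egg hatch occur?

day 9

Daily DD above 11.9 °C (capped at 19.4): 19.4, 4.8, 8.2, 19.4, 19.4, 19.4, 3.4, 0.0, 5.6, 7.3, 14.7.
Cumulative: 19.4, 24.2, 32.4, 51.8, 71.2, 90.6, 94.0, 94.0, 99.6, 106.9, 121.6.
The total first reaches 96 DD on day 9.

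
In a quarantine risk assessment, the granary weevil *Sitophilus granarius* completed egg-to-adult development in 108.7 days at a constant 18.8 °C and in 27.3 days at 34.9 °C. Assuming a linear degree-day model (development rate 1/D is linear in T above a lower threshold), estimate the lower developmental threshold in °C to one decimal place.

13.4 °C

Under the model K = D·(T − T_b), so D₁·(T₁ − T_b) = D₂·(T₂ − T_b).
108.7·(18.8 − T_b) = 27.3·(34.9 − T_b)
T_b = (108.7·18.8 − 27.3·34.9) / (108.7 − 27.3) = 1090.79 / 81.4 = 13.400 °C ≈ 13.4 °C.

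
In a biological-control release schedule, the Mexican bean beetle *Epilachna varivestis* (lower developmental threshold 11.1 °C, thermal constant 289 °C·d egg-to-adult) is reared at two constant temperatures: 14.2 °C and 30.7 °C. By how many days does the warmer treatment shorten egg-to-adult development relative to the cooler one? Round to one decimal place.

At 14.2 °C: 289 / (14.2 − 11.1) = 289 / 3.1 = 93.226 d.
At 30.7 °C: 289 / (30.7 − 11.1) = 289 / 19.6 = 14.745 d.
Difference = |93.226 − 14.745| = 78.481 ≈ 78.5 days.

78.5 days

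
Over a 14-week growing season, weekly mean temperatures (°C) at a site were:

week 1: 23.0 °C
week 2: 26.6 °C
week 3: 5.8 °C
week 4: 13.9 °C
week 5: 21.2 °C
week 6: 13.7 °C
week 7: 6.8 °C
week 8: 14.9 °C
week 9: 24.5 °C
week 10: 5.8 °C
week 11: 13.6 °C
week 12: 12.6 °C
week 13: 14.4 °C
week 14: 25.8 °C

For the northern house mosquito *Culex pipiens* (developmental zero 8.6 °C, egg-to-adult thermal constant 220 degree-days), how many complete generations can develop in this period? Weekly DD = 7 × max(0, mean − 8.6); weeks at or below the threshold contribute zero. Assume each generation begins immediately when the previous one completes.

3 generations

Weekly DD (7 × max(0, T̄ − 8.6)): 100.8, 126.0, 0.0, 37.1, 88.2, 35.7, 0.0, 44.1, 111.3, 0.0, 35.0, 28.0, 40.6, 120.4.
Season total = 767.2 DD.
Complete generations = ⌊767.2 / 220⌋ = 3.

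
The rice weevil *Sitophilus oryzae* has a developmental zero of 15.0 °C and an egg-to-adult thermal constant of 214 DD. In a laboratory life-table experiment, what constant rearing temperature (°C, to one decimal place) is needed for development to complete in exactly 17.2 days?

27.4 °C

Required daily accumulation = 214 / 17.2 = 12.442 DD/day.
T = T_base + 12.442 = 15.0 + 12.442 = 27.442 ≈ 27.4 °C.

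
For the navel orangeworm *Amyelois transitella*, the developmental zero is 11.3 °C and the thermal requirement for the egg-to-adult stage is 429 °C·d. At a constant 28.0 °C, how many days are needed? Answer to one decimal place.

Daily accumulation = 28.0 − 11.3 = 16.7 DD/day.
Duration = 429 / 16.7 = 25.689 ≈ 25.7 days.

25.7 days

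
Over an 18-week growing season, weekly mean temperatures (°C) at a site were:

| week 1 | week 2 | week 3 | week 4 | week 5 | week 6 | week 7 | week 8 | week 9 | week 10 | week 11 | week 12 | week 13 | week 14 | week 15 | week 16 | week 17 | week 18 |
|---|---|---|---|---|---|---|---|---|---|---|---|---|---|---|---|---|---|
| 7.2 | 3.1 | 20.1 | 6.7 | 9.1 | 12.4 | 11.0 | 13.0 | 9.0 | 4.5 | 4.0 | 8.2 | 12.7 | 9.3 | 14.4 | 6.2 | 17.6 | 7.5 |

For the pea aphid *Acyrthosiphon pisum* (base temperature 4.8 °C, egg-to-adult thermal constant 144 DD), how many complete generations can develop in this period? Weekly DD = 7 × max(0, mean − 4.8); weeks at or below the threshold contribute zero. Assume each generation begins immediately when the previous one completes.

4 generations

Weekly DD (7 × max(0, T̄ − 4.8)): 16.8, 0.0, 107.1, 13.3, 30.1, 53.2, 43.4, 57.4, 29.4, 0.0, 0.0, 23.8, 55.3, 31.5, 67.2, 9.8, 89.6, 18.9.
Season total = 646.8 DD.
Complete generations = ⌊646.8 / 144⌋ = 4.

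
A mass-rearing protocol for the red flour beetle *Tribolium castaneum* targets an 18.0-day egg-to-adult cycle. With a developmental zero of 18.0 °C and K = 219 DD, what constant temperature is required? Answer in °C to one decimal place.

Required daily accumulation = 219 / 18.0 = 12.167 DD/day.
T = T_base + 12.167 = 18.0 + 12.167 = 30.167 ≈ 30.2 °C.

30.2 °C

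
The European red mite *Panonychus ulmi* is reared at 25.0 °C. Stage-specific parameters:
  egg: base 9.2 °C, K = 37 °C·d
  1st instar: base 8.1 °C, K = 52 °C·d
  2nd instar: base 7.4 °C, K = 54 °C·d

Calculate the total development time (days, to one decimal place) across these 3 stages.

8.5 days

egg: 37 / (25.0 − 9.2) = 37 / 15.8 = 2.342 d.
1st instar: 52 / (25.0 − 8.1) = 52 / 16.9 = 3.077 d.
2nd instar: 54 / (25.0 − 7.4) = 54 / 17.6 = 3.068 d.
Sum = 8.487 ≈ 8.5 days.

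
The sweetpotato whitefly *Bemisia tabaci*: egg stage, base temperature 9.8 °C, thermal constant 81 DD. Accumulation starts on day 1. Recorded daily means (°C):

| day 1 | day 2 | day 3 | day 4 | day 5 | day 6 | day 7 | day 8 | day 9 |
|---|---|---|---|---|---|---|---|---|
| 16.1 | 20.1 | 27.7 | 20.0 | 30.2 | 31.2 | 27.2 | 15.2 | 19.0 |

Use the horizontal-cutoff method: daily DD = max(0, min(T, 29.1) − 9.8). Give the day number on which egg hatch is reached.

day 6

Daily DD above 9.8 °C (capped at 19.3): 6.3, 10.3, 17.9, 10.2, 19.3, 19.3, 17.4, 5.4, 9.2.
Cumulative: 6.3, 16.6, 34.5, 44.7, 64.0, 83.3, 100.7, 106.1, 115.3.
The total first reaches 81 DD on day 6.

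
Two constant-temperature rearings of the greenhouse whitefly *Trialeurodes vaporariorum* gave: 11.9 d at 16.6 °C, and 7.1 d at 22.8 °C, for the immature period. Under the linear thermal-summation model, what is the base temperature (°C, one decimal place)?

Linear rate model ⇒ the product D·(T − T_b) is constant across temperatures.
11.9·(16.6 − T_b) = 7.1·(22.8 − T_b)
T_b = (11.9·16.6 − 7.1·22.8) / (11.9 − 7.1) = 35.66 / 4.8 = 7.429 °C ≈ 7.4 °C.

7.4 °C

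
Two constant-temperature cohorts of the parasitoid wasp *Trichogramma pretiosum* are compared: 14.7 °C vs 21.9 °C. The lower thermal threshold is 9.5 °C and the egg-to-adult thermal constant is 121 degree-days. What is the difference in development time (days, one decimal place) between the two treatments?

At 14.7 °C: 121 / (14.7 − 9.5) = 121 / 5.2 = 23.269 d.
At 21.9 °C: 121 / (21.9 − 9.5) = 121 / 12.4 = 9.758 d.
Difference = |23.269 − 9.758| = 13.511 ≈ 13.5 days.

13.5 days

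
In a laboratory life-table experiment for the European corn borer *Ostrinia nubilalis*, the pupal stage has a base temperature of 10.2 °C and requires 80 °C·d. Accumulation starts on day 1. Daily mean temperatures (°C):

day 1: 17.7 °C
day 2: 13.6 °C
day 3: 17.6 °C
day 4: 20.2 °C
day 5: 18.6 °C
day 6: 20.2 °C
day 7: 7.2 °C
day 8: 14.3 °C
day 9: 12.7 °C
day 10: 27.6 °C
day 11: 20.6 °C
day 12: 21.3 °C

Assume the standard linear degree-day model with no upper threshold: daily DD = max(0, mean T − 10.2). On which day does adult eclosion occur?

day 11

Daily DD above 10.2 °C: 7.5, 3.4, 7.4, 10.0, 8.4, 10.0, 0.0, 4.1, 2.5, 17.4, 10.4, 11.1.
Cumulative: 7.5, 10.9, 18.3, 28.3, 36.7, 46.7, 46.7, 50.8, 53.3, 70.7, 81.1, 92.2.
The total first reaches 80 DD on day 11.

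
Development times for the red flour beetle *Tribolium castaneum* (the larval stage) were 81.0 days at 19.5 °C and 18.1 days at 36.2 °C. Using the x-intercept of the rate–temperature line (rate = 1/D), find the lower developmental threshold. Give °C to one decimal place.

14.7 °C

Under the model K = D·(T − T_b), so D₁·(T₁ − T_b) = D₂·(T₂ − T_b).
81.0·(19.5 − T_b) = 18.1·(36.2 − T_b)
T_b = (81.0·19.5 − 18.1·36.2) / (81.0 − 18.1) = 924.28 / 62.9 = 14.694 °C ≈ 14.7 °C.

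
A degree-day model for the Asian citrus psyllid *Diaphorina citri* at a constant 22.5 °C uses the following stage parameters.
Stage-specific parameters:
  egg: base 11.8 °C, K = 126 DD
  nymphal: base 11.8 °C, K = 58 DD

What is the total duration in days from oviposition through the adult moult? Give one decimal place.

17.2 days

egg: 126 / (22.5 − 11.8) = 126 / 10.7 = 11.776 d.
nymphal: 58 / (22.5 − 11.8) = 58 / 10.7 = 5.421 d.
Sum = 17.196 ≈ 17.2 days.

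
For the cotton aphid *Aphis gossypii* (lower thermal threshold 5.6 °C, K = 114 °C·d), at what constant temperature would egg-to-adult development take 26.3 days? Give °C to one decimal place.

9.9 °C

Required daily accumulation = 114 / 26.3 = 4.335 DD/day.
T = T_base + 4.335 = 5.6 + 4.335 = 9.935 ≈ 9.9 °C.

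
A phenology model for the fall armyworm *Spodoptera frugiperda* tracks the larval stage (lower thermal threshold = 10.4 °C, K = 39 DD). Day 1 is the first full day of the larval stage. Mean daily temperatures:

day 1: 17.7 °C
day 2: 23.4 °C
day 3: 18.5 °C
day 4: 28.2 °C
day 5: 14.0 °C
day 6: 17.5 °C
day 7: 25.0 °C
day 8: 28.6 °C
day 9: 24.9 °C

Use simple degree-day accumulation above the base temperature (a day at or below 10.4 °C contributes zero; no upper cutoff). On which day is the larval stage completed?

day 4

Daily DD above 10.4 °C: 7.3, 13.0, 8.1, 17.8, 3.6, 7.1, 14.6, 18.2, 14.5.
Cumulative: 7.3, 20.3, 28.4, 46.2, 49.8, 56.9, 71.5, 89.7, 104.2.
The total first reaches 39 DD on day 4.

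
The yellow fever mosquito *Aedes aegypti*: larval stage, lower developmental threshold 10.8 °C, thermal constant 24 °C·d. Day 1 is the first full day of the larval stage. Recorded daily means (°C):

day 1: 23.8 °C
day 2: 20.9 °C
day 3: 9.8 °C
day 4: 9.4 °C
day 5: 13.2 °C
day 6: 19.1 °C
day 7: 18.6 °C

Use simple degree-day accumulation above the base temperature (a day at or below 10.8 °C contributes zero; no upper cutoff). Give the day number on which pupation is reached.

day 5

Daily DD above 10.8 °C: 13.0, 10.1, 0.0, 0.0, 2.4, 8.3, 7.8.
Cumulative: 13.0, 23.1, 23.1, 23.1, 25.5, 33.8, 41.6.
The total first reaches 24 DD on day 5.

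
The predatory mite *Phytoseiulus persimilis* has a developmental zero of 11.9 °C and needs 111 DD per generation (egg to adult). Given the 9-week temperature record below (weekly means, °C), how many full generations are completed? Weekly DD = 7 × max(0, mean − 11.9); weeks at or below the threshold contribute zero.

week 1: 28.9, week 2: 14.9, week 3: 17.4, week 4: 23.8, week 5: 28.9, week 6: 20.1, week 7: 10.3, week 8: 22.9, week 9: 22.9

Weekly DD (7 × max(0, T̄ − 11.9)): 119.0, 21.0, 38.5, 83.3, 119.0, 57.4, 0.0, 77.0, 77.0.
Season total = 592.2 DD.
Complete generations = ⌊592.2 / 111⌋ = 5.

5 generations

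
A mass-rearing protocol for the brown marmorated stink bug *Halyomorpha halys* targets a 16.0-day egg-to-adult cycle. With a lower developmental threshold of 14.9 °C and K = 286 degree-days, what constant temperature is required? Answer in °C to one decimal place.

32.8 °C

Required daily accumulation = 286 / 16.0 = 17.875 DD/day.
T = T_base + 17.875 = 14.9 + 17.875 = 32.775 ≈ 32.8 °C.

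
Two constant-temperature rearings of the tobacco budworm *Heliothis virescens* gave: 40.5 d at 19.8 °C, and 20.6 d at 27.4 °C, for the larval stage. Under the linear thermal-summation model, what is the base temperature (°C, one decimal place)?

Under the model K = D·(T − T_b), so D₁·(T₁ − T_b) = D₂·(T₂ − T_b).
40.5·(19.8 − T_b) = 20.6·(27.4 − T_b)
T_b = (40.5·19.8 − 20.6·27.4) / (40.5 − 20.6) = 237.46 / 19.9 = 11.933 °C ≈ 11.9 °C.

11.9 °C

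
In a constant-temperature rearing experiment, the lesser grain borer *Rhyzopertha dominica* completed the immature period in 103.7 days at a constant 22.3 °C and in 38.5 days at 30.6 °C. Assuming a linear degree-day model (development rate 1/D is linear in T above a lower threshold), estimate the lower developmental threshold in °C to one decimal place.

Linear rate model ⇒ the product D·(T − T_b) is constant across temperatures.
103.7·(22.3 − T_b) = 38.5·(30.6 − T_b)
T_b = (103.7·22.3 − 38.5·30.6) / (103.7 − 38.5) = 1134.41 / 65.2 = 17.399 °C ≈ 17.4 °C.

17.4 °C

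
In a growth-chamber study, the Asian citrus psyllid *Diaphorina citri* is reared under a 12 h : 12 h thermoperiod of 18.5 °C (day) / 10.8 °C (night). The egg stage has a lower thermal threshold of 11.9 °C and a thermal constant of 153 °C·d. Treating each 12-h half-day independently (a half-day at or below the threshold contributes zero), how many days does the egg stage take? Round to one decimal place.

Day half: max(0, 18.5 − 11.9) × 0.5 = 6.6 × 0.5 = 3.30 DD.
Night half: max(0, 10.8 − 11.9) × 0.5 = 0.0 × 0.5 = 0.00 DD.
Per 24 h: 3.30 DD/day.
Duration = 153 / 3.30 = 46.364 ≈ 46.4 days.

46.4 days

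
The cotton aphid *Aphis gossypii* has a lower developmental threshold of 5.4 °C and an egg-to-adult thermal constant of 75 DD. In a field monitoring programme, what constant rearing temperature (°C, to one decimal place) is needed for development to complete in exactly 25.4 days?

8.4 °C

Required daily accumulation = 75 / 25.4 = 2.953 DD/day.
T = T_base + 2.953 = 5.4 + 2.953 = 8.353 ≈ 8.4 °C.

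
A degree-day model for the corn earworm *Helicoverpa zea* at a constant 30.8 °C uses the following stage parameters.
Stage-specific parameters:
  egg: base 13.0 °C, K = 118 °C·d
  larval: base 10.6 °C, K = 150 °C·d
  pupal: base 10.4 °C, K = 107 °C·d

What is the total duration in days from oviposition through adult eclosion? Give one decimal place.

egg: 118 / (30.8 − 13.0) = 118 / 17.8 = 6.629 d.
larval: 150 / (30.8 − 10.6) = 150 / 20.2 = 7.426 d.
pupal: 107 / (30.8 − 10.4) = 107 / 20.4 = 5.245 d.
Sum = 19.300 ≈ 19.3 days.

19.3 days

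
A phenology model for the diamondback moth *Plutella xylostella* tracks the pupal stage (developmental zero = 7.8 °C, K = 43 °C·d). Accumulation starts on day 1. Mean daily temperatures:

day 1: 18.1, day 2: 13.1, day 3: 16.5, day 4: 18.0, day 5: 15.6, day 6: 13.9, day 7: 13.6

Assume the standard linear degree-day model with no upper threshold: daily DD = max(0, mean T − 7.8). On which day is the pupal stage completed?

day 6

Daily DD above 7.8 °C: 10.3, 5.3, 8.7, 10.2, 7.8, 6.1, 5.8.
Cumulative: 10.3, 15.6, 24.3, 34.5, 42.3, 48.4, 54.2.
The total first reaches 43 DD on day 6.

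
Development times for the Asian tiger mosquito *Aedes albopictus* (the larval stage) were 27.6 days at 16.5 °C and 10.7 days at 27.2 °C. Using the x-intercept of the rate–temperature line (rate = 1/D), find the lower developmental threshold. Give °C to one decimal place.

Under the model K = D·(T − T_b), so D₁·(T₁ − T_b) = D₂·(T₂ − T_b).
27.6·(16.5 − T_b) = 10.7·(27.2 − T_b)
T_b = (27.6·16.5 − 10.7·27.2) / (27.6 − 10.7) = 164.36 / 16.9 = 9.725 °C ≈ 9.7 °C.

9.7 °C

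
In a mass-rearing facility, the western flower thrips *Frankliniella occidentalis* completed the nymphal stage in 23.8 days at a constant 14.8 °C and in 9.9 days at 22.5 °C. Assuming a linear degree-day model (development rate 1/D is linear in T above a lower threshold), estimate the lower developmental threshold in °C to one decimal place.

9.3 °C

Equal thermal constants: D₁(T₁ − T_b) = D₂(T₂ − T_b).
23.8·(14.8 − T_b) = 9.9·(22.5 − T_b)
T_b = (23.8·14.8 − 9.9·22.5) / (23.8 − 9.9) = 129.49 / 13.9 = 9.316 °C ≈ 9.3 °C.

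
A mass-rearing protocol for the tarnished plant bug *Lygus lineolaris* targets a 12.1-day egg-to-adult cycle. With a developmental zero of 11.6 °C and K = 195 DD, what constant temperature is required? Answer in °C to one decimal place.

Required daily accumulation = 195 / 12.1 = 16.116 DD/day.
T = T_base + 16.116 = 11.6 + 16.116 = 27.716 ≈ 27.7 °C.

27.7 °C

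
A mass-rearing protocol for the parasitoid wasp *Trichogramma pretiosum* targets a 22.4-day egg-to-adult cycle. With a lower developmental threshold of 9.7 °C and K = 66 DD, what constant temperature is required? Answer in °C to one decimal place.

12.6 °C

Required daily accumulation = 66 / 22.4 = 2.946 DD/day.
T = T_base + 2.946 = 9.7 + 2.946 = 12.646 ≈ 12.6 °C.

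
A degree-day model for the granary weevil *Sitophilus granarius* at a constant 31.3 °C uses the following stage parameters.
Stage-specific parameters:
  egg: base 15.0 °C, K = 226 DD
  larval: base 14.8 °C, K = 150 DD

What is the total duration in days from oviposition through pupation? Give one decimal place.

egg: 226 / (31.3 − 15.0) = 226 / 16.3 = 13.865 d.
larval: 150 / (31.3 − 14.8) = 150 / 16.5 = 9.091 d.
Sum = 22.956 ≈ 23.0 days.

23.0 days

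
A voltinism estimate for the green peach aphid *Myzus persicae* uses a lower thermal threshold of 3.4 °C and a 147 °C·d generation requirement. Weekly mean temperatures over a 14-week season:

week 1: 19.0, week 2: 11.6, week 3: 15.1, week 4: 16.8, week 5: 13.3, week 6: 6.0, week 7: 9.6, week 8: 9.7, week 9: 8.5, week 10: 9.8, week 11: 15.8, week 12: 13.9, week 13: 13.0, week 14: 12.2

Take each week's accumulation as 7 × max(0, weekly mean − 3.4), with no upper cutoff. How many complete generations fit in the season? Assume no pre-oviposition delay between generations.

Weekly DD (7 × max(0, T̄ − 3.4)): 109.2, 57.4, 81.9, 93.8, 69.3, 18.2, 43.4, 44.1, 35.7, 44.8, 86.8, 73.5, 67.2, 61.6.
Season total = 886.9 DD.
Complete generations = ⌊886.9 / 147⌋ = 6.

6 generations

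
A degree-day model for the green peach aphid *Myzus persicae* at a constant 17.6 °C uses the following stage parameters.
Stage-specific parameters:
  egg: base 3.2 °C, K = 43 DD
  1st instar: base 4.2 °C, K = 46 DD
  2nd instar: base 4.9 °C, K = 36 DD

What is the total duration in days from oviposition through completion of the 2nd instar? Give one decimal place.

egg: 43 / (17.6 − 3.2) = 43 / 14.4 = 2.986 d.
1st instar: 46 / (17.6 − 4.2) = 46 / 13.4 = 3.433 d.
2nd instar: 36 / (17.6 − 4.9) = 36 / 12.7 = 2.835 d.
Sum = 9.254 ≈ 9.3 days.

9.3 days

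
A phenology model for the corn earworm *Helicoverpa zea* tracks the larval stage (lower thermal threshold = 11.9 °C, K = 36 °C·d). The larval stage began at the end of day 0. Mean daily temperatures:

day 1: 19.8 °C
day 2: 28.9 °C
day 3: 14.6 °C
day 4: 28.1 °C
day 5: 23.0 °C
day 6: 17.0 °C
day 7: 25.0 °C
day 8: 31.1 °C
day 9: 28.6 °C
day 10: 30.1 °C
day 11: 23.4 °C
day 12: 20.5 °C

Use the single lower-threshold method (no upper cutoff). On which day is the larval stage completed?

day 4

Daily DD above 11.9 °C: 7.9, 17.0, 2.7, 16.2, 11.1, 5.1, 13.1, 19.2, 16.7, 18.2, 11.5, 8.6.
Cumulative: 7.9, 24.9, 27.6, 43.8, 54.9, 60.0, 73.1, 92.3, 109.0, 127.2, 138.7, 147.3.
The total first reaches 36 DD on day 4.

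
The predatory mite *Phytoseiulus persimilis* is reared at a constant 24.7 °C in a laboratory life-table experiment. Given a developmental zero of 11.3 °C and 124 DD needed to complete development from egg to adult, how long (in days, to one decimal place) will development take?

Daily accumulation = 24.7 − 11.3 = 13.4 DD/day.
Duration = 124 / 13.4 = 9.254 ≈ 9.3 days.

9.3 days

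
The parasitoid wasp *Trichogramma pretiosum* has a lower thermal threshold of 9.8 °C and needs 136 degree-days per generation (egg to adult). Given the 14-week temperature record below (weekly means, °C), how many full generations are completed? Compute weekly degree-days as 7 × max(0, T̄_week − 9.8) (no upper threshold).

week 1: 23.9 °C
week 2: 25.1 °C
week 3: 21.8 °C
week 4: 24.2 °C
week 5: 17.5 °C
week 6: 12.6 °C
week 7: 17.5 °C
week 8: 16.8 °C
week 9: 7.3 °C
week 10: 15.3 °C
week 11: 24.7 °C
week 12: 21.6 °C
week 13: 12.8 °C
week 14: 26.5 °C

6 generations

Weekly DD (7 × max(0, T̄ − 9.8)): 98.7, 107.1, 84.0, 100.8, 53.9, 19.6, 53.9, 49.0, 0.0, 38.5, 104.3, 82.6, 21.0, 116.9.
Season total = 930.3 DD.
Complete generations = ⌊930.3 / 136⌋ = 6.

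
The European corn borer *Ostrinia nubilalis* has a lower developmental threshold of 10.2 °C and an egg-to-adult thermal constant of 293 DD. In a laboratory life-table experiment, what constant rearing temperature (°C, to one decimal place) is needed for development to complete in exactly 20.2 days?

24.7 °C

Required daily accumulation = 293 / 20.2 = 14.505 DD/day.
T = T_base + 14.505 = 10.2 + 14.505 = 24.705 ≈ 24.7 °C.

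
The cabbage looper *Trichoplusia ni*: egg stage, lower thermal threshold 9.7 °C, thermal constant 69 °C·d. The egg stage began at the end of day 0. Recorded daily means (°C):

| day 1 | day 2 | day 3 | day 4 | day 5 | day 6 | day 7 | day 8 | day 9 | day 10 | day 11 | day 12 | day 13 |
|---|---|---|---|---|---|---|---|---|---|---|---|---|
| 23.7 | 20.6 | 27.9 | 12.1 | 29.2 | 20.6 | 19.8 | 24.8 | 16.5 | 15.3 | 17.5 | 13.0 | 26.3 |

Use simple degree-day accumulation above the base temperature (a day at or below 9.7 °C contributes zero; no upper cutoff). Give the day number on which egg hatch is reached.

day 6

Daily DD above 9.7 °C: 14.0, 10.9, 18.2, 2.4, 19.5, 10.9, 10.1, 15.1, 6.8, 5.6, 7.8, 3.3, 16.6.
Cumulative: 14.0, 24.9, 43.1, 45.5, 65.0, 75.9, 86.0, 101.1, 107.9, 113.5, 121.3, 124.6, 141.2.
The total first reaches 69 DD on day 6.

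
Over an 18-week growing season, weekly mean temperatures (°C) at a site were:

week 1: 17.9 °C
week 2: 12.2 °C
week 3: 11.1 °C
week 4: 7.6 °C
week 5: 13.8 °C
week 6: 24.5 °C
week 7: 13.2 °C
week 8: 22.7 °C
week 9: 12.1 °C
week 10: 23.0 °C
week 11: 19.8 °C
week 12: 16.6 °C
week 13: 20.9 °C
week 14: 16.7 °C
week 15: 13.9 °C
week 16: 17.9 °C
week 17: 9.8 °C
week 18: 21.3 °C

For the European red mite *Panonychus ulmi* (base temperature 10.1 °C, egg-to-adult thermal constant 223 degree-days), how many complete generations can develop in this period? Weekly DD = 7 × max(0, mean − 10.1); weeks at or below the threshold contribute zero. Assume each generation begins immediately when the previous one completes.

3 generations

Weekly DD (7 × max(0, T̄ − 10.1)): 54.6, 14.7, 7.0, 0.0, 25.9, 100.8, 21.7, 88.2, 14.0, 90.3, 67.9, 45.5, 75.6, 46.2, 26.6, 54.6, 0.0, 78.4.
Season total = 812.0 DD.
Complete generations = ⌊812.0 / 223⌋ = 3.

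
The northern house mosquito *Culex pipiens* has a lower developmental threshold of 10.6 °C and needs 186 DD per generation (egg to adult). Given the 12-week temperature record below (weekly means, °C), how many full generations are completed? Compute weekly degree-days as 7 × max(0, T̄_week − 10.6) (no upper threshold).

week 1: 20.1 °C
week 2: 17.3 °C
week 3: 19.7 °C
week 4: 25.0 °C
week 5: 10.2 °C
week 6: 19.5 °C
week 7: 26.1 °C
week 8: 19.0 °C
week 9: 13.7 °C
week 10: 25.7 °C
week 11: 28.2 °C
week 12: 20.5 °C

4 generations

Weekly DD (7 × max(0, T̄ − 10.6)): 66.5, 46.9, 63.7, 100.8, 0.0, 62.3, 108.5, 58.8, 21.7, 105.7, 123.2, 69.3.
Season total = 827.4 DD.
Complete generations = ⌊827.4 / 186⌋ = 4.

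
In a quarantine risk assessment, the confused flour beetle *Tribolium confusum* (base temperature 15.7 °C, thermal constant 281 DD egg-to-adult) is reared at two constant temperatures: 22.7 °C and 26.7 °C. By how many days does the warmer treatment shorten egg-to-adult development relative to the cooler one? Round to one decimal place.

14.6 days

At 22.7 °C: 281 / (22.7 − 15.7) = 281 / 7.0 = 40.143 d.
At 26.7 °C: 281 / (26.7 − 15.7) = 281 / 11.0 = 25.545 d.
Difference = |40.143 − 25.545| = 14.597 ≈ 14.6 days.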